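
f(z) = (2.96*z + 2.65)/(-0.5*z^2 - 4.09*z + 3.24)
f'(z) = (1.0*z + 4.09)*(2.96*z + 2.65)/(-0.5*z^2 - 4.09*z + 3.24)^2 + 2.96/(-0.5*z^2 - 4.09*z + 3.24)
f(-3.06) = -0.58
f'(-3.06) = 0.21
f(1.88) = -1.32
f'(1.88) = 0.79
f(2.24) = -1.10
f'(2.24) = 0.48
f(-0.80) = 0.05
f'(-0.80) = 0.50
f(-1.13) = -0.10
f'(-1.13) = 0.37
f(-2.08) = -0.37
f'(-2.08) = 0.23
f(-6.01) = -1.55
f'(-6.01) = 0.61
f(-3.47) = -0.67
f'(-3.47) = 0.22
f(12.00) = -0.32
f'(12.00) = 0.02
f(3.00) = -0.85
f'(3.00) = 0.23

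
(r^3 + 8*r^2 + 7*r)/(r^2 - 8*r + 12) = r*(r^2 + 8*r + 7)/(r^2 - 8*r + 12)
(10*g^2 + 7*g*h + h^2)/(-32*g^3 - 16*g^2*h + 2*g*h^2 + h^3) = (-5*g - h)/(16*g^2 - h^2)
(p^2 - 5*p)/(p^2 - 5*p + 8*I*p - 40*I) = p/(p + 8*I)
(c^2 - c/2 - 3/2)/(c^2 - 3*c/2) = (c + 1)/c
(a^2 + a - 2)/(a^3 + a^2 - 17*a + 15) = (a + 2)/(a^2 + 2*a - 15)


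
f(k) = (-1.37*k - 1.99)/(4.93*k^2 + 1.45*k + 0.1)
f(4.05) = -0.09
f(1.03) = -0.50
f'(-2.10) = -0.02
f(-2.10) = 0.05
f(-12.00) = 0.02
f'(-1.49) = -0.15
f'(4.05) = 0.03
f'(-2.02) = -0.03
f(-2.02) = 0.04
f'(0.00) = 274.85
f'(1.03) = 0.65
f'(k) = (-9.86*k - 1.45)*(-1.37*k - 1.99)/(4.93*k^2 + 1.45*k + 0.1)^2 - 1.37/(4.93*k^2 + 1.45*k + 0.1)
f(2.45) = -0.16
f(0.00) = -19.90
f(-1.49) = 0.01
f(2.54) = -0.15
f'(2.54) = 0.08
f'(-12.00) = 0.00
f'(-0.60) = -6.53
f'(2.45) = 0.08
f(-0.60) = -1.16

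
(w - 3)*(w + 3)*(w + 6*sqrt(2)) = w^3 + 6*sqrt(2)*w^2 - 9*w - 54*sqrt(2)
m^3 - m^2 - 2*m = m*(m - 2)*(m + 1)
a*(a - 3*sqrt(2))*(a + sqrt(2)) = a^3 - 2*sqrt(2)*a^2 - 6*a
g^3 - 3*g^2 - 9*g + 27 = (g - 3)^2*(g + 3)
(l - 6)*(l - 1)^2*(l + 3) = l^4 - 5*l^3 - 11*l^2 + 33*l - 18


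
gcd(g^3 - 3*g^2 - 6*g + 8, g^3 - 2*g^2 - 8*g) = g^2 - 2*g - 8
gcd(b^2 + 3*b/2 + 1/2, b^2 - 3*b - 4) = b + 1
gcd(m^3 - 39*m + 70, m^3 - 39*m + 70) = m^3 - 39*m + 70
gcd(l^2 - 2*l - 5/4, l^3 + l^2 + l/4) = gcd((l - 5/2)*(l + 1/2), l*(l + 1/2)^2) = l + 1/2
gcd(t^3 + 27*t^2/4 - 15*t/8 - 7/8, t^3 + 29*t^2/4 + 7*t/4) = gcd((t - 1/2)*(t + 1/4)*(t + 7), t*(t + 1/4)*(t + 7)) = t^2 + 29*t/4 + 7/4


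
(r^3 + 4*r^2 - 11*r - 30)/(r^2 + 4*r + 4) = (r^2 + 2*r - 15)/(r + 2)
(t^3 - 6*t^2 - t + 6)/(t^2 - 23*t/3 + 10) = 3*(t^2 - 1)/(3*t - 5)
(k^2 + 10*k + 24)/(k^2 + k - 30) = (k + 4)/(k - 5)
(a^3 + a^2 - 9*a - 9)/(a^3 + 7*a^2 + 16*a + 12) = (a^2 - 2*a - 3)/(a^2 + 4*a + 4)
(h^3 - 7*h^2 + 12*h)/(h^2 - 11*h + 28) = h*(h - 3)/(h - 7)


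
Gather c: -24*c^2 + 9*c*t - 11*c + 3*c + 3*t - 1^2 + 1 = -24*c^2 + c*(9*t - 8) + 3*t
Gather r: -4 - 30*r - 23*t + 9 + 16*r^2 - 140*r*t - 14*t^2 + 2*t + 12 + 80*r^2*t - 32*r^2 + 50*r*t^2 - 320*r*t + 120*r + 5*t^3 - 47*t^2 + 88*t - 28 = r^2*(80*t - 16) + r*(50*t^2 - 460*t + 90) + 5*t^3 - 61*t^2 + 67*t - 11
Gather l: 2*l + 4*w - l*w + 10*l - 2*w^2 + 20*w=l*(12 - w) - 2*w^2 + 24*w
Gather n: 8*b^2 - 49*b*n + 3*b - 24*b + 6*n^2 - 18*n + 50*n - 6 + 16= 8*b^2 - 21*b + 6*n^2 + n*(32 - 49*b) + 10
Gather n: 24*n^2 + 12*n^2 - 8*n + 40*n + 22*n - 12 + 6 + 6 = 36*n^2 + 54*n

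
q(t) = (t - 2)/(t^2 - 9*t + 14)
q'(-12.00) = 0.00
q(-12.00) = -0.05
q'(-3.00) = -0.01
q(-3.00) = -0.10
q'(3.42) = -0.08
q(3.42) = -0.28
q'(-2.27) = -0.01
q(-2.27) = -0.11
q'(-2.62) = -0.01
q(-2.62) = -0.10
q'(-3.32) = -0.01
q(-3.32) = -0.10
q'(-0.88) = -0.02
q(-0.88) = -0.13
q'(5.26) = -0.33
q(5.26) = -0.57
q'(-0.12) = -0.02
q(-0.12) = -0.14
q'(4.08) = -0.12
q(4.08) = -0.34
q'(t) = (9 - 2*t)*(t - 2)/(t^2 - 9*t + 14)^2 + 1/(t^2 - 9*t + 14) = -1/(t^2 - 14*t + 49)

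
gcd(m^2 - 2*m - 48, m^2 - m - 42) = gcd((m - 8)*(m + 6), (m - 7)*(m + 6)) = m + 6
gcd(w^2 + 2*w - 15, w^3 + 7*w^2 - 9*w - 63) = w - 3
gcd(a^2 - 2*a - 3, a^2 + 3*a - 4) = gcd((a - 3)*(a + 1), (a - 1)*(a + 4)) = 1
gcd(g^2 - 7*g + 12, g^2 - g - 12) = g - 4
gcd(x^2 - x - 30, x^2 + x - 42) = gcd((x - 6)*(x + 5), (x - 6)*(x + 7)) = x - 6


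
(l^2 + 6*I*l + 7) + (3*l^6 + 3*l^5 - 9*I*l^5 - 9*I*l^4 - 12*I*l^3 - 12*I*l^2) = 3*l^6 + 3*l^5 - 9*I*l^5 - 9*I*l^4 - 12*I*l^3 + l^2 - 12*I*l^2 + 6*I*l + 7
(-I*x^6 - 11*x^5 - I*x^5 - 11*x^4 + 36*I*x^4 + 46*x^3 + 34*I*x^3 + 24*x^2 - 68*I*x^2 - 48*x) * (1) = -I*x^6 - 11*x^5 - I*x^5 - 11*x^4 + 36*I*x^4 + 46*x^3 + 34*I*x^3 + 24*x^2 - 68*I*x^2 - 48*x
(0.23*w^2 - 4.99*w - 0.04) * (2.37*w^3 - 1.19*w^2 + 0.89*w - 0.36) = 0.5451*w^5 - 12.1*w^4 + 6.048*w^3 - 4.4763*w^2 + 1.7608*w + 0.0144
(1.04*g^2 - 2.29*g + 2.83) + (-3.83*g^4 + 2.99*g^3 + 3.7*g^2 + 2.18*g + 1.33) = -3.83*g^4 + 2.99*g^3 + 4.74*g^2 - 0.11*g + 4.16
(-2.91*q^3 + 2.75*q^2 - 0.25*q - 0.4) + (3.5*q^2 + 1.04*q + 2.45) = -2.91*q^3 + 6.25*q^2 + 0.79*q + 2.05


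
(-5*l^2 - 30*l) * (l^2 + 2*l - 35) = -5*l^4 - 40*l^3 + 115*l^2 + 1050*l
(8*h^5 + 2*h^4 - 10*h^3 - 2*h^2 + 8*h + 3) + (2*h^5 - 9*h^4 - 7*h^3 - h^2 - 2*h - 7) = 10*h^5 - 7*h^4 - 17*h^3 - 3*h^2 + 6*h - 4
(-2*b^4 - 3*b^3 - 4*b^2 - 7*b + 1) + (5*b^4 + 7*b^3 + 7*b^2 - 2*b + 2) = 3*b^4 + 4*b^3 + 3*b^2 - 9*b + 3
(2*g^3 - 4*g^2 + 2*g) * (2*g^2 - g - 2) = 4*g^5 - 10*g^4 + 4*g^3 + 6*g^2 - 4*g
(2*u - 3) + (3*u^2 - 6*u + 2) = 3*u^2 - 4*u - 1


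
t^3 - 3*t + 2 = (t - 1)^2*(t + 2)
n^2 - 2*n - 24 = (n - 6)*(n + 4)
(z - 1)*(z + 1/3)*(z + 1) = z^3 + z^2/3 - z - 1/3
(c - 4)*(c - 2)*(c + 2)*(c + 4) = c^4 - 20*c^2 + 64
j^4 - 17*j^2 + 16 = (j - 4)*(j - 1)*(j + 1)*(j + 4)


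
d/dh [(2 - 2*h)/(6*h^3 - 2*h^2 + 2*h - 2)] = (-3*h^3 + h^2 - h + (h - 1)*(9*h^2 - 2*h + 1) + 1)/(3*h^3 - h^2 + h - 1)^2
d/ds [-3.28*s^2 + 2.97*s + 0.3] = 2.97 - 6.56*s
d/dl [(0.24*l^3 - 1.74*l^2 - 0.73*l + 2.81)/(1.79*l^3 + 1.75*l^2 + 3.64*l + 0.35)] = (3.5346*l^4 + 4.3606*l^3 - 19.8938*l^2 - 11.053*l - 10.4839)/(3.2041*l^6 + 6.265*l^5 + 16.0937*l^4 + 13.993*l^3 + 14.4746*l^2 + 2.548*l + 0.1225)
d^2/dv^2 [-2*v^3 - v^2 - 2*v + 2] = -12*v - 2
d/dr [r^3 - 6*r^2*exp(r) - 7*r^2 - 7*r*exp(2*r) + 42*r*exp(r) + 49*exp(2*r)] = -6*r^2*exp(r) + 3*r^2 - 14*r*exp(2*r) + 30*r*exp(r) - 14*r + 91*exp(2*r) + 42*exp(r)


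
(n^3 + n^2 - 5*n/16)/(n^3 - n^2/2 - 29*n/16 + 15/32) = 2*n/(2*n - 3)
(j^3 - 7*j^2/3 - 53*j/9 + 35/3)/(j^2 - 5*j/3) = j - 2/3 - 7/j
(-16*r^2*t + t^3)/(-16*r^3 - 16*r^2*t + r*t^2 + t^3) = t/(r + t)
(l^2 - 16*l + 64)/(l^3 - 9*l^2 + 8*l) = (l - 8)/(l*(l - 1))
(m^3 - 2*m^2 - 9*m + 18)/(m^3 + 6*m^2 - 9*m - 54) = (m - 2)/(m + 6)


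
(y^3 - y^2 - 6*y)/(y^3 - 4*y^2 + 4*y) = (y^2 - y - 6)/(y^2 - 4*y + 4)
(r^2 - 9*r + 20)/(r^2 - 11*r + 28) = (r - 5)/(r - 7)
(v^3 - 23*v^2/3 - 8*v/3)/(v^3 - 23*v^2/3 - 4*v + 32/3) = v*(3*v + 1)/(3*v^2 + v - 4)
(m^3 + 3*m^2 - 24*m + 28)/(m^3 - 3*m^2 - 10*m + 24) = (m^2 + 5*m - 14)/(m^2 - m - 12)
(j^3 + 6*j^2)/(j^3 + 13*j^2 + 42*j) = j/(j + 7)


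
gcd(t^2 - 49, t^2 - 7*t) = t - 7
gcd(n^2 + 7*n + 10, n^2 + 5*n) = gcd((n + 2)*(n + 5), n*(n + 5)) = n + 5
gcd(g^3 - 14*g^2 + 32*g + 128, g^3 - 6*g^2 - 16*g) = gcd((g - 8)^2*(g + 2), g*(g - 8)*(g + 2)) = g^2 - 6*g - 16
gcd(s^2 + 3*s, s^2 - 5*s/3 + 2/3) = 1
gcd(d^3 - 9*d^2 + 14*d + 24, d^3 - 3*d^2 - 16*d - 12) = d^2 - 5*d - 6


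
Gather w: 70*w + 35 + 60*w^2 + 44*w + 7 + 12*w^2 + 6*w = 72*w^2 + 120*w + 42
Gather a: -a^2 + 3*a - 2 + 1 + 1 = -a^2 + 3*a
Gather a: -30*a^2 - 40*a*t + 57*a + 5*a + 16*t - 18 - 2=-30*a^2 + a*(62 - 40*t) + 16*t - 20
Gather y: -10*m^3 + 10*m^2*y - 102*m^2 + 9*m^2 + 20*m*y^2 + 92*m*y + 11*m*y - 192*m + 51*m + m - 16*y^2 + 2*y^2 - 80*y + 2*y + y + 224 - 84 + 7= -10*m^3 - 93*m^2 - 140*m + y^2*(20*m - 14) + y*(10*m^2 + 103*m - 77) + 147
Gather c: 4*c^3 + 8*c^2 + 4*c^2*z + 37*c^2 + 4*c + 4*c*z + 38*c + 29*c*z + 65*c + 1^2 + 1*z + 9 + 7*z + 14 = 4*c^3 + c^2*(4*z + 45) + c*(33*z + 107) + 8*z + 24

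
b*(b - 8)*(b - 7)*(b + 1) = b^4 - 14*b^3 + 41*b^2 + 56*b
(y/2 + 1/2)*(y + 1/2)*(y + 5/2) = y^3/2 + 2*y^2 + 17*y/8 + 5/8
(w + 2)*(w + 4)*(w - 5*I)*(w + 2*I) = w^4 + 6*w^3 - 3*I*w^3 + 18*w^2 - 18*I*w^2 + 60*w - 24*I*w + 80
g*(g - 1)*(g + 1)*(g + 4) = g^4 + 4*g^3 - g^2 - 4*g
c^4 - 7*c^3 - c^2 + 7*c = c*(c - 7)*(c - 1)*(c + 1)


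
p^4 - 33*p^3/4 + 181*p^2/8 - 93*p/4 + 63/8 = (p - 7/2)*(p - 3)*(p - 1)*(p - 3/4)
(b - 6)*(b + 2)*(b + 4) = b^3 - 28*b - 48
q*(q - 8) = q^2 - 8*q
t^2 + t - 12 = (t - 3)*(t + 4)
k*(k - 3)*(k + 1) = k^3 - 2*k^2 - 3*k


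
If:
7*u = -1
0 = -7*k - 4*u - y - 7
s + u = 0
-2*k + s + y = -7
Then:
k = 5/63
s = 1/7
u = -1/7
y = -440/63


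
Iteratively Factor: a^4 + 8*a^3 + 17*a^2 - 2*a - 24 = (a + 2)*(a^3 + 6*a^2 + 5*a - 12) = (a + 2)*(a + 3)*(a^2 + 3*a - 4) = (a + 2)*(a + 3)*(a + 4)*(a - 1)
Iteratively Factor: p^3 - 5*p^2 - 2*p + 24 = (p + 2)*(p^2 - 7*p + 12) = (p - 4)*(p + 2)*(p - 3)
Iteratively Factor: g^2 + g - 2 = (g - 1)*(g + 2)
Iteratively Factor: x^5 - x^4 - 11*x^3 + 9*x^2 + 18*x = (x + 3)*(x^4 - 4*x^3 + x^2 + 6*x) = x*(x + 3)*(x^3 - 4*x^2 + x + 6) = x*(x + 1)*(x + 3)*(x^2 - 5*x + 6) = x*(x - 2)*(x + 1)*(x + 3)*(x - 3)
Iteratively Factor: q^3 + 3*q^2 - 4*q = (q - 1)*(q^2 + 4*q) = q*(q - 1)*(q + 4)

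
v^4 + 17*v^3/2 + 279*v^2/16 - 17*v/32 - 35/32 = (v - 1/4)*(v + 1/4)*(v + 7/2)*(v + 5)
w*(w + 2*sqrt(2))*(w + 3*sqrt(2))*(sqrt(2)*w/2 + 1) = sqrt(2)*w^4/2 + 6*w^3 + 11*sqrt(2)*w^2 + 12*w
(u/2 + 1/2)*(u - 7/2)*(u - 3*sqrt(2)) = u^3/2 - 3*sqrt(2)*u^2/2 - 5*u^2/4 - 7*u/4 + 15*sqrt(2)*u/4 + 21*sqrt(2)/4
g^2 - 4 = (g - 2)*(g + 2)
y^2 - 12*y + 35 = (y - 7)*(y - 5)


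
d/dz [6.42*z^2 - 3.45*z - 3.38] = 12.84*z - 3.45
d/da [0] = 0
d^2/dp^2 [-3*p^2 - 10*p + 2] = -6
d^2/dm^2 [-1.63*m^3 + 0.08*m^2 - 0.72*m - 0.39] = 0.16 - 9.78*m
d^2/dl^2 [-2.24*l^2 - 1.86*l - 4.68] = -4.48000000000000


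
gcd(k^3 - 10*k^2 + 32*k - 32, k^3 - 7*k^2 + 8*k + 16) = k^2 - 8*k + 16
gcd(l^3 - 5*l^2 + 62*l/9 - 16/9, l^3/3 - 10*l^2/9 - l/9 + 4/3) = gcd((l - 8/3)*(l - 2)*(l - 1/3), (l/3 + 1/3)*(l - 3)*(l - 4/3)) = 1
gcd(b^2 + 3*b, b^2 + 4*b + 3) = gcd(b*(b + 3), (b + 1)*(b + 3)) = b + 3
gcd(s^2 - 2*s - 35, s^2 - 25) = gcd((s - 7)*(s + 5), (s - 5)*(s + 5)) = s + 5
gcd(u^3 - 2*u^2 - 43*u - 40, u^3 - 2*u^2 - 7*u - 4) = u + 1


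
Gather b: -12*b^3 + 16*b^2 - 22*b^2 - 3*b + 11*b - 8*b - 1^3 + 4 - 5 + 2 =-12*b^3 - 6*b^2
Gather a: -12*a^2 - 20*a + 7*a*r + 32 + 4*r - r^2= -12*a^2 + a*(7*r - 20) - r^2 + 4*r + 32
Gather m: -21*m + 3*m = -18*m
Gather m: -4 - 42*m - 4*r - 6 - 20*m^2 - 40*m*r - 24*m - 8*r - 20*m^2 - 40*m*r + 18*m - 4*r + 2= -40*m^2 + m*(-80*r - 48) - 16*r - 8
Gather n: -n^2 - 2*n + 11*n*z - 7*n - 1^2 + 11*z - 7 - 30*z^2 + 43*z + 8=-n^2 + n*(11*z - 9) - 30*z^2 + 54*z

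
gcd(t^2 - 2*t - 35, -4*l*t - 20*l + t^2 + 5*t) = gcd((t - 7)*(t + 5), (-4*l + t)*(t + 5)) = t + 5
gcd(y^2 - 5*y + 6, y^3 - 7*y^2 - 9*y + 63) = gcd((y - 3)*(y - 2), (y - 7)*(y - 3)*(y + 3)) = y - 3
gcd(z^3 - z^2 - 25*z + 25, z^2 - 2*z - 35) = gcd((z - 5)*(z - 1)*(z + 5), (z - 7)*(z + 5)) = z + 5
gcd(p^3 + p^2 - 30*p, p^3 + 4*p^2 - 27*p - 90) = p^2 + p - 30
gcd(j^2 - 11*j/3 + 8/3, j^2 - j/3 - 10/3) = 1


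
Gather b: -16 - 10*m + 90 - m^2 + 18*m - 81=-m^2 + 8*m - 7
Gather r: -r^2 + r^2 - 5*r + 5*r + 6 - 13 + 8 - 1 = 0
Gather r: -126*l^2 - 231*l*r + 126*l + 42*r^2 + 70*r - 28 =-126*l^2 + 126*l + 42*r^2 + r*(70 - 231*l) - 28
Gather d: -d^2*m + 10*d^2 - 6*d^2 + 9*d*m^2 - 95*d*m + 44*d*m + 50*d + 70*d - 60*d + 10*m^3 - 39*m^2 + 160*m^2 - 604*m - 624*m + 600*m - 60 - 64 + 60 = d^2*(4 - m) + d*(9*m^2 - 51*m + 60) + 10*m^3 + 121*m^2 - 628*m - 64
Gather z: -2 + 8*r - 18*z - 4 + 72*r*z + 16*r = 24*r + z*(72*r - 18) - 6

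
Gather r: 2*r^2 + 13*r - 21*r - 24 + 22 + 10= 2*r^2 - 8*r + 8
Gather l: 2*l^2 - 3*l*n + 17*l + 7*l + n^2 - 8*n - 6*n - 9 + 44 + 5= 2*l^2 + l*(24 - 3*n) + n^2 - 14*n + 40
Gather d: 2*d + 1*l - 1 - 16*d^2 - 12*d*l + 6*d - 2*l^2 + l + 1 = -16*d^2 + d*(8 - 12*l) - 2*l^2 + 2*l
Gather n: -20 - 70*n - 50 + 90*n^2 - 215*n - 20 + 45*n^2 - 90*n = 135*n^2 - 375*n - 90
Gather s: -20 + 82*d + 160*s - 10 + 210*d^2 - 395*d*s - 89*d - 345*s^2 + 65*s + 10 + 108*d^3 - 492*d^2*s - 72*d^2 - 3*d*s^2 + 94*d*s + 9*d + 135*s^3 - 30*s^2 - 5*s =108*d^3 + 138*d^2 + 2*d + 135*s^3 + s^2*(-3*d - 375) + s*(-492*d^2 - 301*d + 220) - 20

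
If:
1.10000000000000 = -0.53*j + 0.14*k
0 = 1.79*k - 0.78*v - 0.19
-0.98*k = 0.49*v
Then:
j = -2.06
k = 0.06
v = -0.11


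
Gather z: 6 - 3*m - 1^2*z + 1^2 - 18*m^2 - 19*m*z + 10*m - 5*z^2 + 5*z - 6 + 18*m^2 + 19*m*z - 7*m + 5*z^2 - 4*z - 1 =0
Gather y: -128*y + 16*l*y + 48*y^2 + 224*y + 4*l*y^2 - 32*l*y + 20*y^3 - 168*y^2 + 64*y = 20*y^3 + y^2*(4*l - 120) + y*(160 - 16*l)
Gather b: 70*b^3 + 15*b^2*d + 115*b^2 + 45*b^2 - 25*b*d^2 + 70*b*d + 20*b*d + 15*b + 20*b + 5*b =70*b^3 + b^2*(15*d + 160) + b*(-25*d^2 + 90*d + 40)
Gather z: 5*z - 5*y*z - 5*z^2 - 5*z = -5*y*z - 5*z^2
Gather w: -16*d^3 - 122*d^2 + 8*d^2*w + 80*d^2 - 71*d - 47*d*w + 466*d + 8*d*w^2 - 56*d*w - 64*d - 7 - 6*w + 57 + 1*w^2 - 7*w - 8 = -16*d^3 - 42*d^2 + 331*d + w^2*(8*d + 1) + w*(8*d^2 - 103*d - 13) + 42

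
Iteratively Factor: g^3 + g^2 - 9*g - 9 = (g + 1)*(g^2 - 9) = (g + 1)*(g + 3)*(g - 3)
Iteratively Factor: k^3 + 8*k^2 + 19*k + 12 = (k + 4)*(k^2 + 4*k + 3) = (k + 3)*(k + 4)*(k + 1)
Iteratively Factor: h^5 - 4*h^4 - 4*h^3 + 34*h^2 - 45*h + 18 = (h - 3)*(h^4 - h^3 - 7*h^2 + 13*h - 6) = (h - 3)*(h + 3)*(h^3 - 4*h^2 + 5*h - 2) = (h - 3)*(h - 2)*(h + 3)*(h^2 - 2*h + 1) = (h - 3)*(h - 2)*(h - 1)*(h + 3)*(h - 1)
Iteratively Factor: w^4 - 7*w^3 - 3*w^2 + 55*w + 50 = (w - 5)*(w^3 - 2*w^2 - 13*w - 10) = (w - 5)*(w + 1)*(w^2 - 3*w - 10) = (w - 5)^2*(w + 1)*(w + 2)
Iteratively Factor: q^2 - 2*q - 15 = (q - 5)*(q + 3)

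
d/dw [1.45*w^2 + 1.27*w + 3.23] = 2.9*w + 1.27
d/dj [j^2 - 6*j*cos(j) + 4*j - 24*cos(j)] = 6*j*sin(j) + 2*j + 24*sin(j) - 6*cos(j) + 4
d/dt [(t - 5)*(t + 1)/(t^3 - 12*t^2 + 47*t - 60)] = (-t^2 - 2*t + 19)/(t^4 - 14*t^3 + 73*t^2 - 168*t + 144)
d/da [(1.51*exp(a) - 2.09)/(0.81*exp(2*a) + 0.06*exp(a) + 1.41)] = (-1.2231*exp(2*a) + 3.3858*exp(a) + 2.2545)*exp(a)/(0.6561*exp(4*a) + 0.0972*exp(3*a) + 2.2878*exp(2*a) + 0.1692*exp(a) + 1.9881)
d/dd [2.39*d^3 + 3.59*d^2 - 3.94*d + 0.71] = 7.17*d^2 + 7.18*d - 3.94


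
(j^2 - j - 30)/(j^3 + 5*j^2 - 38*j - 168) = (j + 5)/(j^2 + 11*j + 28)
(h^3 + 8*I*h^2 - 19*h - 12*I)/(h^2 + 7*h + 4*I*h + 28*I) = (h^2 + 4*I*h - 3)/(h + 7)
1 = 1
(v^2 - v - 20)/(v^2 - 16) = (v - 5)/(v - 4)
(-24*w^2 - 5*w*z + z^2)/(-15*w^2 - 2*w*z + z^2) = (-8*w + z)/(-5*w + z)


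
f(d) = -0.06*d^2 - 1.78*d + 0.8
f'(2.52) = -2.08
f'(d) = -0.12*d - 1.78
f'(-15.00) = 0.02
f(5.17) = -10.01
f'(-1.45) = -1.61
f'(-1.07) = -1.65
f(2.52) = -4.07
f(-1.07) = 2.64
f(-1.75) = 3.73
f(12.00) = -29.20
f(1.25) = -1.52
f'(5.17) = -2.40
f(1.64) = -2.28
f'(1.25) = -1.93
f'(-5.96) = -1.06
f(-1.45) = 3.25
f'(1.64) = -1.98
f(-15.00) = 14.00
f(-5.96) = 9.28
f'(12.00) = -3.22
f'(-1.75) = -1.57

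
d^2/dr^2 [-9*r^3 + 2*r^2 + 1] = 4 - 54*r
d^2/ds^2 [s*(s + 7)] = 2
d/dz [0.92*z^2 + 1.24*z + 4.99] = 1.84*z + 1.24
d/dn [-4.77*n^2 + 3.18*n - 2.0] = 3.18 - 9.54*n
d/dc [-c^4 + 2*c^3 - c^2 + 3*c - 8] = -4*c^3 + 6*c^2 - 2*c + 3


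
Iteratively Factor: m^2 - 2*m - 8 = (m - 4)*(m + 2)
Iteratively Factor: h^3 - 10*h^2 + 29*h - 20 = (h - 5)*(h^2 - 5*h + 4) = (h - 5)*(h - 1)*(h - 4)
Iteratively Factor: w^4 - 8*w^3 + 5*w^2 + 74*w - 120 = (w + 3)*(w^3 - 11*w^2 + 38*w - 40) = (w - 5)*(w + 3)*(w^2 - 6*w + 8) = (w - 5)*(w - 4)*(w + 3)*(w - 2)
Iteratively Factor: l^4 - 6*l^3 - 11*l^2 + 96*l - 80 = (l - 1)*(l^3 - 5*l^2 - 16*l + 80) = (l - 1)*(l + 4)*(l^2 - 9*l + 20) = (l - 5)*(l - 1)*(l + 4)*(l - 4)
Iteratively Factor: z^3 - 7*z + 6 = (z + 3)*(z^2 - 3*z + 2) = (z - 1)*(z + 3)*(z - 2)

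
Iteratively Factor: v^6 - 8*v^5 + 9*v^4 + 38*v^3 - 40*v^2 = (v - 1)*(v^5 - 7*v^4 + 2*v^3 + 40*v^2) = v*(v - 1)*(v^4 - 7*v^3 + 2*v^2 + 40*v) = v*(v - 4)*(v - 1)*(v^3 - 3*v^2 - 10*v) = v*(v - 5)*(v - 4)*(v - 1)*(v^2 + 2*v) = v^2*(v - 5)*(v - 4)*(v - 1)*(v + 2)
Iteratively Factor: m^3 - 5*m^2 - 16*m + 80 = (m - 4)*(m^2 - m - 20) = (m - 4)*(m + 4)*(m - 5)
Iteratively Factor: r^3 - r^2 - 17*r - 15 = (r + 3)*(r^2 - 4*r - 5) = (r + 1)*(r + 3)*(r - 5)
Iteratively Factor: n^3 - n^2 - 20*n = (n)*(n^2 - n - 20) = n*(n + 4)*(n - 5)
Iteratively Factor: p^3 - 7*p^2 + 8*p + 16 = (p - 4)*(p^2 - 3*p - 4) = (p - 4)*(p + 1)*(p - 4)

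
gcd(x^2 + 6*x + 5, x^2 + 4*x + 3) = x + 1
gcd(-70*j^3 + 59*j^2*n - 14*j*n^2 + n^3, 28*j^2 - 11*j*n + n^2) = 7*j - n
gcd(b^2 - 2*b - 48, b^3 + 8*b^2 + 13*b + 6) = b + 6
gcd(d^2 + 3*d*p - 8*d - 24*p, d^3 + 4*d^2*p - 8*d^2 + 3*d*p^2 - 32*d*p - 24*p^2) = d^2 + 3*d*p - 8*d - 24*p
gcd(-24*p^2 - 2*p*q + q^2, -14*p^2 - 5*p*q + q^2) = 1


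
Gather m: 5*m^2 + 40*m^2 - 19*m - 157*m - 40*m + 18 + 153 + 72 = 45*m^2 - 216*m + 243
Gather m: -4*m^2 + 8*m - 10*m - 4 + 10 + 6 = -4*m^2 - 2*m + 12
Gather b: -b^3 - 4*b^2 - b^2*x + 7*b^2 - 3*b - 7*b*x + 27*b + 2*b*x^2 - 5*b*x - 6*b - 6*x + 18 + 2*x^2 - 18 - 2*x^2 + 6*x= -b^3 + b^2*(3 - x) + b*(2*x^2 - 12*x + 18)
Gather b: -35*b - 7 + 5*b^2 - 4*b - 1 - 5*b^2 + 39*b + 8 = 0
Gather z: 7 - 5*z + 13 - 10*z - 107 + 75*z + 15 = 60*z - 72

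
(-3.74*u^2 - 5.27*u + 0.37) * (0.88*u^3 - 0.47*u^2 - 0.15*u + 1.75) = -3.2912*u^5 - 2.8798*u^4 + 3.3635*u^3 - 5.9284*u^2 - 9.278*u + 0.6475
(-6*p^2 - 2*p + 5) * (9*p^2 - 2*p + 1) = -54*p^4 - 6*p^3 + 43*p^2 - 12*p + 5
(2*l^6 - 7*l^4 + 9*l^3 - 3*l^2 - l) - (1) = 2*l^6 - 7*l^4 + 9*l^3 - 3*l^2 - l - 1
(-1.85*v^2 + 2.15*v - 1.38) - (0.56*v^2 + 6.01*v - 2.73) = -2.41*v^2 - 3.86*v + 1.35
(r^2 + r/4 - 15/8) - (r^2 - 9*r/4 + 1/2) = 5*r/2 - 19/8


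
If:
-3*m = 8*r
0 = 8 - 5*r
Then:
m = -64/15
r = 8/5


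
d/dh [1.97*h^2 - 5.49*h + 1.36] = 3.94*h - 5.49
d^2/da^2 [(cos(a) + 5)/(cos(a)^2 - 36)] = (8*(cos(a) + 5)*sin(a)^2*cos(a)^2 - (cos(a)^2 - 36)^2*cos(a) + 2*(cos(a)^2 - 36)*(5*cos(2*a) + cos(3*a)))/(cos(a)^2 - 36)^3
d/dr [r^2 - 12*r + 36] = 2*r - 12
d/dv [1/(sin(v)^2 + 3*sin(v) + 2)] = -(2*sin(v) + 3)*cos(v)/(sin(v)^2 + 3*sin(v) + 2)^2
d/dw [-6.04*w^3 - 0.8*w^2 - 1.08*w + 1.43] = -18.12*w^2 - 1.6*w - 1.08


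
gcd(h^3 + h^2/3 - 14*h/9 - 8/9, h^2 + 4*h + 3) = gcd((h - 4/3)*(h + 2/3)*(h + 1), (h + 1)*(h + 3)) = h + 1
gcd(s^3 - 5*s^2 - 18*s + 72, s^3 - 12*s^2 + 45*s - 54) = s^2 - 9*s + 18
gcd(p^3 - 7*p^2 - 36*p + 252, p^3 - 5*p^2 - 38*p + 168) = p^2 - p - 42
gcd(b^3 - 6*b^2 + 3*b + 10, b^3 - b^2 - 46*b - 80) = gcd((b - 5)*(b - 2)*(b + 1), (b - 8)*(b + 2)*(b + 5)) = 1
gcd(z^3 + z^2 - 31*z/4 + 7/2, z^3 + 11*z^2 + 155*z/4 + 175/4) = z + 7/2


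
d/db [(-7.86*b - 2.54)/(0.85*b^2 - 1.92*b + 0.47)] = (6.681*b^2 + 4.318*b - 8.571)/(0.7225*b^4 - 3.264*b^3 + 4.4854*b^2 - 1.8048*b + 0.2209)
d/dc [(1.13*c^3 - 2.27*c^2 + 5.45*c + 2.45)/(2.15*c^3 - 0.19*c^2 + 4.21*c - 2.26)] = (8.88178419700125e-16*c^5 + 4.6658*c^4 - 13.9204*c^3 - 31.9851*c^2 + 11.1914*c - 22.6315)/(4.6225*c^6 - 0.817*c^5 + 18.1391*c^4 - 11.3178*c^3 + 18.5829*c^2 - 19.0292*c + 5.1076)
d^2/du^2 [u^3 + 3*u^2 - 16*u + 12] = 6*u + 6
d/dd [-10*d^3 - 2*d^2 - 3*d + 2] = -30*d^2 - 4*d - 3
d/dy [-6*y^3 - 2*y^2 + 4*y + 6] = -18*y^2 - 4*y + 4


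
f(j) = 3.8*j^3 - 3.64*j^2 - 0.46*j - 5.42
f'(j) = 11.4*j^2 - 7.28*j - 0.46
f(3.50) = 111.30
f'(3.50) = 113.71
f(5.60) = 545.19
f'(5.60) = 316.28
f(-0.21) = -5.52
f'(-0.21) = 1.57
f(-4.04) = -313.54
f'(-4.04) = 215.02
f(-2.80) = -116.09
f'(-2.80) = 109.30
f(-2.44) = -81.17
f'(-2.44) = 85.17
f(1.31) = -3.73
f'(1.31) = 9.57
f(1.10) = -5.27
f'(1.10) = 5.33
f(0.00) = -5.42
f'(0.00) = -0.46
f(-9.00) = -3066.32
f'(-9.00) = 988.46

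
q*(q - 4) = q^2 - 4*q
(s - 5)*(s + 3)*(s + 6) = s^3 + 4*s^2 - 27*s - 90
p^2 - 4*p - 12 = (p - 6)*(p + 2)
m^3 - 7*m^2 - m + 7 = (m - 7)*(m - 1)*(m + 1)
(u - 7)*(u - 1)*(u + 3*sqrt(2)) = u^3 - 8*u^2 + 3*sqrt(2)*u^2 - 24*sqrt(2)*u + 7*u + 21*sqrt(2)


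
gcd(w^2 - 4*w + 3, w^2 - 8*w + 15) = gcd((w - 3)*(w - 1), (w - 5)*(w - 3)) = w - 3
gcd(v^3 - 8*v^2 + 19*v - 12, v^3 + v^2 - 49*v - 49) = 1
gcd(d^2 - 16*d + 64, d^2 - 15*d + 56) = d - 8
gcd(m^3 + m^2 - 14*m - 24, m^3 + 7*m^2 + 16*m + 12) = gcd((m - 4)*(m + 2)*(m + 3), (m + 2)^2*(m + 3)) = m^2 + 5*m + 6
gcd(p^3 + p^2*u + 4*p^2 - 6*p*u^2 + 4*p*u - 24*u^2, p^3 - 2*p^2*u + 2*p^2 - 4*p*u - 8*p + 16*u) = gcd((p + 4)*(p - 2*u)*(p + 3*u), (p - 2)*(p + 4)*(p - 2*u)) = p^2 - 2*p*u + 4*p - 8*u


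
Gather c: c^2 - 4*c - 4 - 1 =c^2 - 4*c - 5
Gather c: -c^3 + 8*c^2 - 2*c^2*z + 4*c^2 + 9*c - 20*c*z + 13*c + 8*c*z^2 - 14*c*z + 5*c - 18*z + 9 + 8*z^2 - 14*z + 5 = -c^3 + c^2*(12 - 2*z) + c*(8*z^2 - 34*z + 27) + 8*z^2 - 32*z + 14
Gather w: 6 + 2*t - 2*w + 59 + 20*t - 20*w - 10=22*t - 22*w + 55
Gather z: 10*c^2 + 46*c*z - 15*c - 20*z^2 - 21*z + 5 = 10*c^2 - 15*c - 20*z^2 + z*(46*c - 21) + 5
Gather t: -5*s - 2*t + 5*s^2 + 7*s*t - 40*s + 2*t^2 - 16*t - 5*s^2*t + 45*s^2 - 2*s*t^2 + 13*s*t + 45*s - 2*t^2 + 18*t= 50*s^2 - 2*s*t^2 + t*(-5*s^2 + 20*s)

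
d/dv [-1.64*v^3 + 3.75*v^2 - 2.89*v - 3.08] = -4.92*v^2 + 7.5*v - 2.89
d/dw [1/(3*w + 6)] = -1/(3*(w + 2)^2)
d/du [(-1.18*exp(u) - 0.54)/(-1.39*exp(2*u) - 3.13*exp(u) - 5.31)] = (-1.6402*exp(2*u) - 1.5012*exp(u) + 4.5756)*exp(u)/(1.9321*exp(4*u) + 8.7014*exp(3*u) + 24.5587*exp(2*u) + 33.2406*exp(u) + 28.1961)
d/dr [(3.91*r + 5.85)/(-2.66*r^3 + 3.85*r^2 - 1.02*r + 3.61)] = (20.8012*r^3 + 31.6295*r^2 - 45.045*r + 20.0821)/(7.0756*r^6 - 20.482*r^5 + 20.2489*r^4 - 27.0592*r^3 + 28.8374*r^2 - 7.3644*r + 13.0321)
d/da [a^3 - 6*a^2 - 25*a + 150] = 3*a^2 - 12*a - 25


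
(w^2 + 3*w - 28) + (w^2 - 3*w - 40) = 2*w^2 - 68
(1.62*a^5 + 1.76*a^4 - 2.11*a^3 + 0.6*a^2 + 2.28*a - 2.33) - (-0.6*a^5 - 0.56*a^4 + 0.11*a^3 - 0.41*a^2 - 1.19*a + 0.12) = 2.22*a^5 + 2.32*a^4 - 2.22*a^3 + 1.01*a^2 + 3.47*a - 2.45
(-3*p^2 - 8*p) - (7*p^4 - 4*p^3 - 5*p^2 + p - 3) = -7*p^4 + 4*p^3 + 2*p^2 - 9*p + 3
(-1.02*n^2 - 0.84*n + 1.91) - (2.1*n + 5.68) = -1.02*n^2 - 2.94*n - 3.77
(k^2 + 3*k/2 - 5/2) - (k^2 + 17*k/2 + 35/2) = -7*k - 20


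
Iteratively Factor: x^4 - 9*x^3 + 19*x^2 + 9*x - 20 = (x - 1)*(x^3 - 8*x^2 + 11*x + 20) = (x - 5)*(x - 1)*(x^2 - 3*x - 4) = (x - 5)*(x - 4)*(x - 1)*(x + 1)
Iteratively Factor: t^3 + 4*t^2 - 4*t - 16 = (t + 4)*(t^2 - 4) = (t - 2)*(t + 4)*(t + 2)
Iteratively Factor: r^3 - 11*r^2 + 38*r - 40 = (r - 4)*(r^2 - 7*r + 10) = (r - 4)*(r - 2)*(r - 5)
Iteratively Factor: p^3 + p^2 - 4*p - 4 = (p + 1)*(p^2 - 4) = (p + 1)*(p + 2)*(p - 2)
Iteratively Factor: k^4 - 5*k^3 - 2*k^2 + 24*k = (k)*(k^3 - 5*k^2 - 2*k + 24) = k*(k - 4)*(k^2 - k - 6) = k*(k - 4)*(k + 2)*(k - 3)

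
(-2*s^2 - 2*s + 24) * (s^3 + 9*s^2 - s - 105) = -2*s^5 - 20*s^4 + 8*s^3 + 428*s^2 + 186*s - 2520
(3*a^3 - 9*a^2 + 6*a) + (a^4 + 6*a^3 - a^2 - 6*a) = a^4 + 9*a^3 - 10*a^2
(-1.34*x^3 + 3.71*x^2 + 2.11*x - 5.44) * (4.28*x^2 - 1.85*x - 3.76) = -5.7352*x^5 + 18.3578*x^4 + 7.2057*x^3 - 41.1363*x^2 + 2.1304*x + 20.4544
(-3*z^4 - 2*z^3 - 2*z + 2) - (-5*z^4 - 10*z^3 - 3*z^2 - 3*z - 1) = 2*z^4 + 8*z^3 + 3*z^2 + z + 3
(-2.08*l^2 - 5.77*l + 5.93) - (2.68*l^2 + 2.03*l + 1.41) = -4.76*l^2 - 7.8*l + 4.52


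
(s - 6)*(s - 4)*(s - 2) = s^3 - 12*s^2 + 44*s - 48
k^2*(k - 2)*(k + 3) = k^4 + k^3 - 6*k^2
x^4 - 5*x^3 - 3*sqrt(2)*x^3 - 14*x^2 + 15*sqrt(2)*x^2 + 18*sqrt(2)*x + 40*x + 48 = (x - 6)*(x + 1)*(x - 4*sqrt(2))*(x + sqrt(2))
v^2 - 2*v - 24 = (v - 6)*(v + 4)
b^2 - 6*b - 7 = (b - 7)*(b + 1)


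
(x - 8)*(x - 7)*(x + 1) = x^3 - 14*x^2 + 41*x + 56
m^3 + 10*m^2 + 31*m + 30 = (m + 2)*(m + 3)*(m + 5)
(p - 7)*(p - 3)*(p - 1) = p^3 - 11*p^2 + 31*p - 21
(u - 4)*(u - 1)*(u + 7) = u^3 + 2*u^2 - 31*u + 28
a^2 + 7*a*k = a*(a + 7*k)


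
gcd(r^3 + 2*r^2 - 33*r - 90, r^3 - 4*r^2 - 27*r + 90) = r^2 - r - 30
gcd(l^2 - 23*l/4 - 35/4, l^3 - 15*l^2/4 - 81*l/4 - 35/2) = l^2 - 23*l/4 - 35/4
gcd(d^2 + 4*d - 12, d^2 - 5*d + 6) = d - 2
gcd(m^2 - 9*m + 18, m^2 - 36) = m - 6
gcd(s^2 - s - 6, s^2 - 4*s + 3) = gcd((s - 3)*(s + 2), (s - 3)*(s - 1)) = s - 3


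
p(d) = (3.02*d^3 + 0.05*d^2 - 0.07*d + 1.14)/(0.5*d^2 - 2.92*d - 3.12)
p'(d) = (2.92 - 1.0*d)*(3.02*d^3 + 0.05*d^2 - 0.07*d + 1.14)/(0.5*d^2 - 2.92*d - 3.12)^2 + (9.06*d^2 + 0.1*d - 0.07)/(0.5*d^2 - 2.92*d - 3.12) = (1.51*d^4 - 17.6368*d^3 - 28.3782*d^2 - 1.452*d + 3.5472)/(0.25*d^4 - 2.92*d^3 + 5.4064*d^2 + 18.2208*d + 9.7344)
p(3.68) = -21.43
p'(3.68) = -19.63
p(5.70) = -159.60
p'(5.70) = -209.88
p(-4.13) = -12.05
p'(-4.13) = 3.96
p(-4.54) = -13.70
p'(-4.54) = 4.11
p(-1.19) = -3.57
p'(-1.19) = -1.91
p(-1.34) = -3.52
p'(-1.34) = 0.64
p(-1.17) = -3.62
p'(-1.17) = -2.62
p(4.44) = -42.73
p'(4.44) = -39.17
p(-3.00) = -7.86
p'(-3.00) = 3.41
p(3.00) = -11.24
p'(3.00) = -11.20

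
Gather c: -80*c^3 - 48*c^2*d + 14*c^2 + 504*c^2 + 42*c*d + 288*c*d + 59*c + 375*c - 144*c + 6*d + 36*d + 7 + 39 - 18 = -80*c^3 + c^2*(518 - 48*d) + c*(330*d + 290) + 42*d + 28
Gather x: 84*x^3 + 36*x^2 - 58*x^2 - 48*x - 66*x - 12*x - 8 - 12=84*x^3 - 22*x^2 - 126*x - 20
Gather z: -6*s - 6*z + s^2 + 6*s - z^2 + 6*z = s^2 - z^2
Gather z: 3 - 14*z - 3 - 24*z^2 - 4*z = -24*z^2 - 18*z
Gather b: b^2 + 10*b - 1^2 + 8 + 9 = b^2 + 10*b + 16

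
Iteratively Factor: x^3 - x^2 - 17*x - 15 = (x - 5)*(x^2 + 4*x + 3) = (x - 5)*(x + 3)*(x + 1)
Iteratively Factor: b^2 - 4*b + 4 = (b - 2)*(b - 2)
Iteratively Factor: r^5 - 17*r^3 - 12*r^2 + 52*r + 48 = (r - 4)*(r^4 + 4*r^3 - r^2 - 16*r - 12) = (r - 4)*(r + 1)*(r^3 + 3*r^2 - 4*r - 12) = (r - 4)*(r + 1)*(r + 3)*(r^2 - 4) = (r - 4)*(r - 2)*(r + 1)*(r + 3)*(r + 2)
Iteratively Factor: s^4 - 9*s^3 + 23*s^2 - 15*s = (s - 5)*(s^3 - 4*s^2 + 3*s) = s*(s - 5)*(s^2 - 4*s + 3) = s*(s - 5)*(s - 1)*(s - 3)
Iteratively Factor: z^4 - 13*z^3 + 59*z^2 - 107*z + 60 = (z - 1)*(z^3 - 12*z^2 + 47*z - 60) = (z - 5)*(z - 1)*(z^2 - 7*z + 12) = (z - 5)*(z - 3)*(z - 1)*(z - 4)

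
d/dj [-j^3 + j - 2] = 1 - 3*j^2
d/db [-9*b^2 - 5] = -18*b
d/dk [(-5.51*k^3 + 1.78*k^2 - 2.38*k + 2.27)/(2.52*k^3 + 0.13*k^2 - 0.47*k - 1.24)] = (-5.2019*k^4 + 17.1746*k^3 + 2.8088*k^2 - 5.0046*k + 4.0181)/(6.3504*k^6 + 0.6552*k^5 - 2.3519*k^4 - 6.3718*k^3 - 0.1015*k^2 + 1.1656*k + 1.5376)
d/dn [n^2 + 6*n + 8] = 2*n + 6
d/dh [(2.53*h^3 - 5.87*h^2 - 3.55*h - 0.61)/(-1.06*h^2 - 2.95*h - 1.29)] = (-2.6818*h^4 - 14.927*h^3 + 3.7624*h^2 + 13.8514*h + 2.78)/(1.1236*h^4 + 6.254*h^3 + 11.4373*h^2 + 7.611*h + 1.6641)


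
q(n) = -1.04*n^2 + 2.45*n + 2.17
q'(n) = 2.45 - 2.08*n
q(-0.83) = -0.58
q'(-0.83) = 4.18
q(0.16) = 2.54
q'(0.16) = 2.12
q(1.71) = 3.32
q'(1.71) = -1.11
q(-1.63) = -4.59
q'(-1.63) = 5.84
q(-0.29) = 1.37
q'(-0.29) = 3.05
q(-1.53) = -4.01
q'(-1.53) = 5.63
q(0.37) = 2.93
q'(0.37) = 1.68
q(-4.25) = -27.03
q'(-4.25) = 11.29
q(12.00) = -118.19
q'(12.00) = -22.51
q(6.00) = -20.57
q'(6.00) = -10.03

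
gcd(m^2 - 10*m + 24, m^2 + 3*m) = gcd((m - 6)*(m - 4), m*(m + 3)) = 1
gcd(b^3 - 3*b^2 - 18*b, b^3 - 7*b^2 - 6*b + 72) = b^2 - 3*b - 18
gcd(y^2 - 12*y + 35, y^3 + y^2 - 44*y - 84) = y - 7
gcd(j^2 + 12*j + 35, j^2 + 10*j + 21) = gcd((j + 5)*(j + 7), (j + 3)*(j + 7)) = j + 7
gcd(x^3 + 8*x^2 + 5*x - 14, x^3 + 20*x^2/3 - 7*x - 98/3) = x^2 + 9*x + 14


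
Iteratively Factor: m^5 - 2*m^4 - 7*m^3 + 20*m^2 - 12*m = (m + 3)*(m^4 - 5*m^3 + 8*m^2 - 4*m) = (m - 1)*(m + 3)*(m^3 - 4*m^2 + 4*m) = m*(m - 1)*(m + 3)*(m^2 - 4*m + 4) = m*(m - 2)*(m - 1)*(m + 3)*(m - 2)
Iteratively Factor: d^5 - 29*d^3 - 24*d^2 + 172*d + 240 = (d + 2)*(d^4 - 2*d^3 - 25*d^2 + 26*d + 120) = (d + 2)*(d + 4)*(d^3 - 6*d^2 - d + 30) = (d - 3)*(d + 2)*(d + 4)*(d^2 - 3*d - 10) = (d - 3)*(d + 2)^2*(d + 4)*(d - 5)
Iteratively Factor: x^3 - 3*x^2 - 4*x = (x)*(x^2 - 3*x - 4) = x*(x + 1)*(x - 4)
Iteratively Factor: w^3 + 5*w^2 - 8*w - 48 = (w + 4)*(w^2 + w - 12) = (w + 4)^2*(w - 3)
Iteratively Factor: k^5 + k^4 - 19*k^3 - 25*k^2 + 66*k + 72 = (k - 4)*(k^4 + 5*k^3 + k^2 - 21*k - 18) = (k - 4)*(k + 3)*(k^3 + 2*k^2 - 5*k - 6) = (k - 4)*(k + 3)^2*(k^2 - k - 2) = (k - 4)*(k - 2)*(k + 3)^2*(k + 1)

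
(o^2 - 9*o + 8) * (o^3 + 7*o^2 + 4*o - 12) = o^5 - 2*o^4 - 51*o^3 + 8*o^2 + 140*o - 96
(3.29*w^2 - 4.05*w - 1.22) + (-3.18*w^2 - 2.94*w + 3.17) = 0.11*w^2 - 6.99*w + 1.95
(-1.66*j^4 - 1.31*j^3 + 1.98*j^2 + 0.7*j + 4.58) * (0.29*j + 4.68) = -0.4814*j^5 - 8.1487*j^4 - 5.5566*j^3 + 9.4694*j^2 + 4.6042*j + 21.4344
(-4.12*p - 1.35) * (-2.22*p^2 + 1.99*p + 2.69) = 9.1464*p^3 - 5.2018*p^2 - 13.7693*p - 3.6315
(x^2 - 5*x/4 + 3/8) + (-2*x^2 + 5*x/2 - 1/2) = -x^2 + 5*x/4 - 1/8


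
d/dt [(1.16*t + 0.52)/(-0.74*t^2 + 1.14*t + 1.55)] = (0.8584*t^2 + 0.7696*t + 1.2052)/(0.5476*t^4 - 1.6872*t^3 - 0.9944*t^2 + 3.534*t + 2.4025)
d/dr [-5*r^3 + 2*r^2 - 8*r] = -15*r^2 + 4*r - 8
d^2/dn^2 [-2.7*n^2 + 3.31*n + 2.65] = -5.40000000000000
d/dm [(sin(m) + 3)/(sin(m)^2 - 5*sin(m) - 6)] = (-6*sin(m) + cos(m)^2 + 8)*cos(m)/((sin(m) - 6)^2*(sin(m) + 1)^2)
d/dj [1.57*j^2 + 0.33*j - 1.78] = 3.14*j + 0.33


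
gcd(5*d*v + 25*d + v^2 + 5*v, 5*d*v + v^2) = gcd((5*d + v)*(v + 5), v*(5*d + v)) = 5*d + v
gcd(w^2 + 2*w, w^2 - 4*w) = w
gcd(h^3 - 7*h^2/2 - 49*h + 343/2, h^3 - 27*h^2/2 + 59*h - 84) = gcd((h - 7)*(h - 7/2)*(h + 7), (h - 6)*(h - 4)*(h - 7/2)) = h - 7/2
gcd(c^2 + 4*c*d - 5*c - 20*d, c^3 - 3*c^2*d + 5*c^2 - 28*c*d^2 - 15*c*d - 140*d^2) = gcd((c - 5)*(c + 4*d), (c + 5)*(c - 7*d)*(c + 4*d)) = c + 4*d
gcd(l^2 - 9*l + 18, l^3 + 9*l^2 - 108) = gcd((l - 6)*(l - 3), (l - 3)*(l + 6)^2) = l - 3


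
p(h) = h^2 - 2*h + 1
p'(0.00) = -2.00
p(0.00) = 1.00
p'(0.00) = -2.00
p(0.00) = 1.00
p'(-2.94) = -7.88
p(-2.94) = 15.52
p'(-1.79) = -5.58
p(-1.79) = 7.78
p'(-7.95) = -17.90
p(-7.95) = 80.10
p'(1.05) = 0.10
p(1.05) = 0.00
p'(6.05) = 10.10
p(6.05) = 25.50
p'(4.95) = 7.90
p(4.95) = 15.60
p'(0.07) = -1.86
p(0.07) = 0.86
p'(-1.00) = -4.00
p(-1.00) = 4.00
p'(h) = 2*h - 2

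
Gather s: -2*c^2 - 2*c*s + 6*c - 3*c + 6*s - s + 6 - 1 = -2*c^2 + 3*c + s*(5 - 2*c) + 5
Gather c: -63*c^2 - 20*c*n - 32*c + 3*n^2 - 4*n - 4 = -63*c^2 + c*(-20*n - 32) + 3*n^2 - 4*n - 4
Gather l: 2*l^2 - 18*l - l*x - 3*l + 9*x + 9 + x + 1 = 2*l^2 + l*(-x - 21) + 10*x + 10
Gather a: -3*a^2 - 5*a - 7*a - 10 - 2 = -3*a^2 - 12*a - 12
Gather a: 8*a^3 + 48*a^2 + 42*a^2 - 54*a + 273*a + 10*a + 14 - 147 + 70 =8*a^3 + 90*a^2 + 229*a - 63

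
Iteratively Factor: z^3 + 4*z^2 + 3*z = (z + 1)*(z^2 + 3*z) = (z + 1)*(z + 3)*(z)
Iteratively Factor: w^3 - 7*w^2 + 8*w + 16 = (w - 4)*(w^2 - 3*w - 4) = (w - 4)*(w + 1)*(w - 4)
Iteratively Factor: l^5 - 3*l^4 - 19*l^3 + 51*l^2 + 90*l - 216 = (l + 3)*(l^4 - 6*l^3 - l^2 + 54*l - 72) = (l - 3)*(l + 3)*(l^3 - 3*l^2 - 10*l + 24) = (l - 4)*(l - 3)*(l + 3)*(l^2 + l - 6) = (l - 4)*(l - 3)*(l + 3)^2*(l - 2)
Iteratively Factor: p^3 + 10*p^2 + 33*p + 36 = (p + 4)*(p^2 + 6*p + 9) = (p + 3)*(p + 4)*(p + 3)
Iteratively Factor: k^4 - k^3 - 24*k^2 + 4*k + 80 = (k - 5)*(k^3 + 4*k^2 - 4*k - 16) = (k - 5)*(k - 2)*(k^2 + 6*k + 8) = (k - 5)*(k - 2)*(k + 4)*(k + 2)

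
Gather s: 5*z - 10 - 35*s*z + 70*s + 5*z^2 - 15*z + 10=s*(70 - 35*z) + 5*z^2 - 10*z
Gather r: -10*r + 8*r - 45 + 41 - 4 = -2*r - 8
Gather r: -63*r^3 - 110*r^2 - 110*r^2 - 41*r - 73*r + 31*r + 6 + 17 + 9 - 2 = -63*r^3 - 220*r^2 - 83*r + 30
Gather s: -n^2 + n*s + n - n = -n^2 + n*s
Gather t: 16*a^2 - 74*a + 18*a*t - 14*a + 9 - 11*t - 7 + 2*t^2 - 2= 16*a^2 - 88*a + 2*t^2 + t*(18*a - 11)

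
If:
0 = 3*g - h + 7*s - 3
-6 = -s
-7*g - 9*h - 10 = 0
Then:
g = -361/34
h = 243/34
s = 6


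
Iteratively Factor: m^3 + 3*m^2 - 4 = (m - 1)*(m^2 + 4*m + 4) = (m - 1)*(m + 2)*(m + 2)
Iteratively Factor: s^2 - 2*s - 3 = (s - 3)*(s + 1)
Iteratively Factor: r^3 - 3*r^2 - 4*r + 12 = (r - 3)*(r^2 - 4) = (r - 3)*(r + 2)*(r - 2)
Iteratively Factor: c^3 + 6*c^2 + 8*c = (c + 2)*(c^2 + 4*c) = (c + 2)*(c + 4)*(c)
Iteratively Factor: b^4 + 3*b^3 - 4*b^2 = (b + 4)*(b^3 - b^2) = b*(b + 4)*(b^2 - b) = b^2*(b + 4)*(b - 1)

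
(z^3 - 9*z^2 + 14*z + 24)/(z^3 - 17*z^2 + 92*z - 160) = (z^2 - 5*z - 6)/(z^2 - 13*z + 40)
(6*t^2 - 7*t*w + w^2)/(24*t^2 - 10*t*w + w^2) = (t - w)/(4*t - w)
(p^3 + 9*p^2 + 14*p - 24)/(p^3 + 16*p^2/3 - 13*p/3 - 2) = 3*(p + 4)/(3*p + 1)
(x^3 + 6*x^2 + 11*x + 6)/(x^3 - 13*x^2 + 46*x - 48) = (x^3 + 6*x^2 + 11*x + 6)/(x^3 - 13*x^2 + 46*x - 48)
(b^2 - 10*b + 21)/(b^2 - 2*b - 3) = (b - 7)/(b + 1)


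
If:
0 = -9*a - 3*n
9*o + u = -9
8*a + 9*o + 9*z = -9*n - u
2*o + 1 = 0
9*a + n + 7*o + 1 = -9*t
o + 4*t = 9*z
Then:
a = -151/390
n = 151/130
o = -1/2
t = 209/390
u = -9/2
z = 641/3510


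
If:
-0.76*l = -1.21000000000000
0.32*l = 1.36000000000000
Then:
No Solution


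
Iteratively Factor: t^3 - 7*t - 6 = (t + 2)*(t^2 - 2*t - 3) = (t - 3)*(t + 2)*(t + 1)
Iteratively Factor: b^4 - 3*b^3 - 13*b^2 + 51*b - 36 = (b - 1)*(b^3 - 2*b^2 - 15*b + 36) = (b - 3)*(b - 1)*(b^2 + b - 12) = (b - 3)^2*(b - 1)*(b + 4)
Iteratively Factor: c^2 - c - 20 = (c + 4)*(c - 5)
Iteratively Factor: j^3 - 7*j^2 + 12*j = (j - 3)*(j^2 - 4*j) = j*(j - 3)*(j - 4)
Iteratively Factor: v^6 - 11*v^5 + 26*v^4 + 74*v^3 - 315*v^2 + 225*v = (v - 5)*(v^5 - 6*v^4 - 4*v^3 + 54*v^2 - 45*v) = (v - 5)^2*(v^4 - v^3 - 9*v^2 + 9*v) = (v - 5)^2*(v - 1)*(v^3 - 9*v) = (v - 5)^2*(v - 1)*(v + 3)*(v^2 - 3*v) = (v - 5)^2*(v - 3)*(v - 1)*(v + 3)*(v)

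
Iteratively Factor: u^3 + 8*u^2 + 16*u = (u + 4)*(u^2 + 4*u) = (u + 4)^2*(u)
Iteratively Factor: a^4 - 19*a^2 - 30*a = (a + 2)*(a^3 - 2*a^2 - 15*a) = (a + 2)*(a + 3)*(a^2 - 5*a) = a*(a + 2)*(a + 3)*(a - 5)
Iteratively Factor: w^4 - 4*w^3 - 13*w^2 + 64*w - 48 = (w - 4)*(w^3 - 13*w + 12) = (w - 4)*(w + 4)*(w^2 - 4*w + 3) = (w - 4)*(w - 3)*(w + 4)*(w - 1)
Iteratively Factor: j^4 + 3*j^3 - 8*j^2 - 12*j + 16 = (j + 2)*(j^3 + j^2 - 10*j + 8) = (j - 1)*(j + 2)*(j^2 + 2*j - 8) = (j - 2)*(j - 1)*(j + 2)*(j + 4)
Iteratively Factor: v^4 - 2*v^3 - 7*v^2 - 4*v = (v + 1)*(v^3 - 3*v^2 - 4*v) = v*(v + 1)*(v^2 - 3*v - 4) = v*(v + 1)^2*(v - 4)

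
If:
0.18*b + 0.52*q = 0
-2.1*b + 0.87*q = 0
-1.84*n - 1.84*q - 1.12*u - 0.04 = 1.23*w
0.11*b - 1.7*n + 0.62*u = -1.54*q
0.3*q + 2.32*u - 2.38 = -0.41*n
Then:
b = 0.00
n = 0.35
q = 0.00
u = 0.96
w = -1.44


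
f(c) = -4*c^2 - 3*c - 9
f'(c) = -8*c - 3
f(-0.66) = -8.76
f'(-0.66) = 2.28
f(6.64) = -205.28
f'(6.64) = -56.12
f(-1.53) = -13.77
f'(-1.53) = 9.24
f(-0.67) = -8.79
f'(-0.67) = 2.36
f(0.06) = -9.19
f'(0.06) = -3.48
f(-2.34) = -23.88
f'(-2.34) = 15.72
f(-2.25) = -22.50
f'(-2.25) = 15.00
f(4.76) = -113.91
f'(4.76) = -41.08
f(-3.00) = -36.00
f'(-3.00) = 21.00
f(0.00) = -9.00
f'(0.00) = -3.00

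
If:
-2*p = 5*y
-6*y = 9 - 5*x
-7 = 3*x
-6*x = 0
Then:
No Solution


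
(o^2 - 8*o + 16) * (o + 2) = o^3 - 6*o^2 + 32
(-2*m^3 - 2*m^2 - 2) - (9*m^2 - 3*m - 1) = -2*m^3 - 11*m^2 + 3*m - 1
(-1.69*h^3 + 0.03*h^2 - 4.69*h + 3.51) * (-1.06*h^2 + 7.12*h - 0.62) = 1.7914*h^5 - 12.0646*h^4 + 6.2328*h^3 - 37.132*h^2 + 27.899*h - 2.1762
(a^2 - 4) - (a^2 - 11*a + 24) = 11*a - 28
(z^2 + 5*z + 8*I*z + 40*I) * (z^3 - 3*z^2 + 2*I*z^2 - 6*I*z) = z^5 + 2*z^4 + 10*I*z^4 - 31*z^3 + 20*I*z^3 - 32*z^2 - 150*I*z^2 + 240*z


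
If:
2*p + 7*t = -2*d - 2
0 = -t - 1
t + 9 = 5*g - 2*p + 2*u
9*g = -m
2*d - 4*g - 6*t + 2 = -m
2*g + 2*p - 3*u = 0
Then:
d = 225/64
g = 37/32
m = -333/32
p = -65/64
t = -1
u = 3/32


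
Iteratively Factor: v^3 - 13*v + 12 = (v + 4)*(v^2 - 4*v + 3) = (v - 1)*(v + 4)*(v - 3)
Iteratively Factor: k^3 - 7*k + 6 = (k - 2)*(k^2 + 2*k - 3) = (k - 2)*(k - 1)*(k + 3)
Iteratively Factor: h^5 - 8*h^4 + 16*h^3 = (h)*(h^4 - 8*h^3 + 16*h^2) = h*(h - 4)*(h^3 - 4*h^2) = h^2*(h - 4)*(h^2 - 4*h) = h^3*(h - 4)*(h - 4)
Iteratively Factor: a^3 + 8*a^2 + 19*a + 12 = (a + 3)*(a^2 + 5*a + 4) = (a + 1)*(a + 3)*(a + 4)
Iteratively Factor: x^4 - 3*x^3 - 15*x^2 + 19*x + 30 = (x - 5)*(x^3 + 2*x^2 - 5*x - 6) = (x - 5)*(x - 2)*(x^2 + 4*x + 3) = (x - 5)*(x - 2)*(x + 1)*(x + 3)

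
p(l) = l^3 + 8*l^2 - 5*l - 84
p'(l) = 3*l^2 + 16*l - 5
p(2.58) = -26.48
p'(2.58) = 56.25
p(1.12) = -78.16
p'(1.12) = 16.68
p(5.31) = 264.74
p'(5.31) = 164.55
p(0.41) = -84.64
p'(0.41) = 2.06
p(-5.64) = 19.27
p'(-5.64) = 0.19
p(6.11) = 412.21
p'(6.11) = 204.76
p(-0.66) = -77.50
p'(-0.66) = -14.25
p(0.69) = -83.31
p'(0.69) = 7.47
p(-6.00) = 18.00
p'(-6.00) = 7.00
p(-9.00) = -120.00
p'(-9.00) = 94.00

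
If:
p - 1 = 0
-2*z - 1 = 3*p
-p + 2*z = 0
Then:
No Solution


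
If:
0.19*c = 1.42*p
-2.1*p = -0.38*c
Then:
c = 0.00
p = 0.00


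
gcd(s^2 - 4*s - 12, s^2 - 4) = s + 2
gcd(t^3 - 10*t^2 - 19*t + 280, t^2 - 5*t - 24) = t - 8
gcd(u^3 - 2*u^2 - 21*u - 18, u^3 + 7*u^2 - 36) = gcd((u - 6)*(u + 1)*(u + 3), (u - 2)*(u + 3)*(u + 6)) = u + 3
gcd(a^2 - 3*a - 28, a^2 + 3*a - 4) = a + 4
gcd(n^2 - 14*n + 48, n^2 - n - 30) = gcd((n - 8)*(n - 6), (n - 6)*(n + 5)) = n - 6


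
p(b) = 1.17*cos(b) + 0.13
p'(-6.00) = -0.33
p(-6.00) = 1.25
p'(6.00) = 0.33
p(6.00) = 1.25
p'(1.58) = -1.17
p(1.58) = 0.12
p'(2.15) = -0.98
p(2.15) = -0.51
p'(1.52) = -1.17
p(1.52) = 0.19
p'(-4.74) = -1.17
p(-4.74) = 0.16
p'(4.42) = 1.12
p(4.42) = -0.21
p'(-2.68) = 0.52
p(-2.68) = -0.92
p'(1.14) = -1.06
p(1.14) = 0.62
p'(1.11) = -1.05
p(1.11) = 0.65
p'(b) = -1.17*sin(b)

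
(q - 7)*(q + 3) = q^2 - 4*q - 21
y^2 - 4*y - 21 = (y - 7)*(y + 3)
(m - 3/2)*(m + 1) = m^2 - m/2 - 3/2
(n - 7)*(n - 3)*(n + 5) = n^3 - 5*n^2 - 29*n + 105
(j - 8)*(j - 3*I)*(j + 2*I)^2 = j^4 - 8*j^3 + I*j^3 + 8*j^2 - 8*I*j^2 - 64*j + 12*I*j - 96*I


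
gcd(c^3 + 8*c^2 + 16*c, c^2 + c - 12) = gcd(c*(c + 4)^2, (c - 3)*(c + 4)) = c + 4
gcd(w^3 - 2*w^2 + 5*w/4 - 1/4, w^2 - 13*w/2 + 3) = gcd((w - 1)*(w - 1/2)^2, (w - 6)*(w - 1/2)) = w - 1/2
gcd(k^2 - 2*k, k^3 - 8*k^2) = k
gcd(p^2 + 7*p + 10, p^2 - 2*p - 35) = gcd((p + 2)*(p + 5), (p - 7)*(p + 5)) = p + 5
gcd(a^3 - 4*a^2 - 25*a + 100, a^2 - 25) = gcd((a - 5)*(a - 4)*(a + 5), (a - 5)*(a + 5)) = a^2 - 25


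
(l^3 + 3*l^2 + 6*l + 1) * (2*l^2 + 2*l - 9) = 2*l^5 + 8*l^4 + 9*l^3 - 13*l^2 - 52*l - 9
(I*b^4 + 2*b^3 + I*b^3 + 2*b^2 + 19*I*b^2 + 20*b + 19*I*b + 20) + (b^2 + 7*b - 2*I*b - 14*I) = I*b^4 + 2*b^3 + I*b^3 + 3*b^2 + 19*I*b^2 + 27*b + 17*I*b + 20 - 14*I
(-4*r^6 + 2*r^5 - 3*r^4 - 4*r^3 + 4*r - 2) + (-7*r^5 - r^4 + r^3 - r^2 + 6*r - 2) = -4*r^6 - 5*r^5 - 4*r^4 - 3*r^3 - r^2 + 10*r - 4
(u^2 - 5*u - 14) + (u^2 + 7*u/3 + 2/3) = 2*u^2 - 8*u/3 - 40/3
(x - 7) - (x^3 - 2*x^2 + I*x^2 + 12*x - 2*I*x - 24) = -x^3 + 2*x^2 - I*x^2 - 11*x + 2*I*x + 17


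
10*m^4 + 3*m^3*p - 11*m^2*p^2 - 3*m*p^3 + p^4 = (-5*m + p)*(-m + p)*(m + p)*(2*m + p)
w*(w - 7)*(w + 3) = w^3 - 4*w^2 - 21*w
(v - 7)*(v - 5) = v^2 - 12*v + 35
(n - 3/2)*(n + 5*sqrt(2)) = n^2 - 3*n/2 + 5*sqrt(2)*n - 15*sqrt(2)/2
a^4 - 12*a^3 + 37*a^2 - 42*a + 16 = (a - 8)*(a - 2)*(a - 1)^2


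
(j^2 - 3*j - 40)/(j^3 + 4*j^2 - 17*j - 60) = (j - 8)/(j^2 - j - 12)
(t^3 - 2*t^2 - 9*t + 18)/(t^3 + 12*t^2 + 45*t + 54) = (t^2 - 5*t + 6)/(t^2 + 9*t + 18)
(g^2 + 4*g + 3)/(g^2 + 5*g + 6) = (g + 1)/(g + 2)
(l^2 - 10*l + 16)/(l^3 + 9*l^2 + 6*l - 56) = (l - 8)/(l^2 + 11*l + 28)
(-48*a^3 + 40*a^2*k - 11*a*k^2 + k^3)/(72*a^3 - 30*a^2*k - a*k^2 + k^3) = (-4*a + k)/(6*a + k)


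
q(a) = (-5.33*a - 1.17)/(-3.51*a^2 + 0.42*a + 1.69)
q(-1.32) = -1.18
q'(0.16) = -3.71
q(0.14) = -1.14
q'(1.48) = -2.13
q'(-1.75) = -0.54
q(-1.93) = -0.75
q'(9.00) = -0.02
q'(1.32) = -3.47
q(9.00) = 0.18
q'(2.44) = -0.42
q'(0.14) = -3.55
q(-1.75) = -0.83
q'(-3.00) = -0.16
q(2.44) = 0.78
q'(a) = (-5.33*a - 1.17)*(7.02*a - 0.42)/(-3.51*a^2 + 0.42*a + 1.69)^2 - 5.33/(-3.51*a^2 + 0.42*a + 1.69) = (18.7083*a^2 - 2.2386*a - (5.33*a + 1.17)*(7.02*a - 0.42) - 9.0077)/(-3.51*a^2 + 0.42*a + 1.69)^2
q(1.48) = 1.68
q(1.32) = 2.12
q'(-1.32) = -1.22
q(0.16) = -1.21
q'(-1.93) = -0.42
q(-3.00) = -0.48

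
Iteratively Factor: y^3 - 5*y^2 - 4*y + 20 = (y - 5)*(y^2 - 4) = (y - 5)*(y - 2)*(y + 2)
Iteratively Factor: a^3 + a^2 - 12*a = (a - 3)*(a^2 + 4*a) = (a - 3)*(a + 4)*(a)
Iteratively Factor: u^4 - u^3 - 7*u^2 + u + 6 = (u - 1)*(u^3 - 7*u - 6) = (u - 3)*(u - 1)*(u^2 + 3*u + 2) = (u - 3)*(u - 1)*(u + 1)*(u + 2)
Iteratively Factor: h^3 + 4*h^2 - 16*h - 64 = (h - 4)*(h^2 + 8*h + 16) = (h - 4)*(h + 4)*(h + 4)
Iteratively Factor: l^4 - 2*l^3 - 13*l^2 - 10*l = (l + 2)*(l^3 - 4*l^2 - 5*l) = (l - 5)*(l + 2)*(l^2 + l) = l*(l - 5)*(l + 2)*(l + 1)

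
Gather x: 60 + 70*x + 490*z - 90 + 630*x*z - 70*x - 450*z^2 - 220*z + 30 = 630*x*z - 450*z^2 + 270*z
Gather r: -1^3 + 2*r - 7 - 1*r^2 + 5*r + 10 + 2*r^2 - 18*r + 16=r^2 - 11*r + 18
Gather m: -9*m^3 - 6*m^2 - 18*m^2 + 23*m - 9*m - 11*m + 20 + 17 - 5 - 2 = -9*m^3 - 24*m^2 + 3*m + 30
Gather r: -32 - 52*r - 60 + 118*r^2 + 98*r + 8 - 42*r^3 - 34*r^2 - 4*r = -42*r^3 + 84*r^2 + 42*r - 84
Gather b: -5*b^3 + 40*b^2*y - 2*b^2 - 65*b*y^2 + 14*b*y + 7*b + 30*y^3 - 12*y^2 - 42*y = -5*b^3 + b^2*(40*y - 2) + b*(-65*y^2 + 14*y + 7) + 30*y^3 - 12*y^2 - 42*y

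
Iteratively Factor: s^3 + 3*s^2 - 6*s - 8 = (s + 4)*(s^2 - s - 2) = (s - 2)*(s + 4)*(s + 1)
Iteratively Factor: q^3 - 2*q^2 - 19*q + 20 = (q - 5)*(q^2 + 3*q - 4) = (q - 5)*(q - 1)*(q + 4)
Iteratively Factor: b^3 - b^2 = (b)*(b^2 - b) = b^2*(b - 1)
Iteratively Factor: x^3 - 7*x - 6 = (x + 2)*(x^2 - 2*x - 3) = (x + 1)*(x + 2)*(x - 3)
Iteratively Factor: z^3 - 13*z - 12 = (z + 1)*(z^2 - z - 12) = (z - 4)*(z + 1)*(z + 3)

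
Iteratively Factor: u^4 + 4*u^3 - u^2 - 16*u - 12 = (u + 1)*(u^3 + 3*u^2 - 4*u - 12) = (u + 1)*(u + 3)*(u^2 - 4) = (u + 1)*(u + 2)*(u + 3)*(u - 2)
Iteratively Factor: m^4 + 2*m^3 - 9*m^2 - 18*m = (m + 3)*(m^3 - m^2 - 6*m) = (m - 3)*(m + 3)*(m^2 + 2*m) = m*(m - 3)*(m + 3)*(m + 2)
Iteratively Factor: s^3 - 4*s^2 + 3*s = (s - 1)*(s^2 - 3*s) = s*(s - 1)*(s - 3)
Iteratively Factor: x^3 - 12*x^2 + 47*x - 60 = (x - 5)*(x^2 - 7*x + 12) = (x - 5)*(x - 3)*(x - 4)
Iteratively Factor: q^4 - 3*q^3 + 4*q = (q)*(q^3 - 3*q^2 + 4) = q*(q - 2)*(q^2 - q - 2) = q*(q - 2)*(q + 1)*(q - 2)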